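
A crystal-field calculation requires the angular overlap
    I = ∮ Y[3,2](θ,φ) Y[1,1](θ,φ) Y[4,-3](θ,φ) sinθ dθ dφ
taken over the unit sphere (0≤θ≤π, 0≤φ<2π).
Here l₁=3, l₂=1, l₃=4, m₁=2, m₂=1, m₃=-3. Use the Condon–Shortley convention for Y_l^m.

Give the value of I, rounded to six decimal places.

Rules hold: Σm=0, L=8 even, 2≤4≤4.
N = 7·3·9 = 189
Δ = 0!·6!·2!/9! = 1/252
Racah Σ t=0..0: t=0:+1/36 = 1/36
⇒ 3j(3 1 4; 0 0 0)² = 4/63, sgn +1
Racah Σ t=0..0: t=0:+1/240 = 1/240
⇒ 3j(3 1 4; 2 1 -3)² = 1/12, sgn -1
4πI² = N·(3j₀)²·(3jₘ)² = 1/1
I = -1·√(1/4π) = -0.28209479

-0.282095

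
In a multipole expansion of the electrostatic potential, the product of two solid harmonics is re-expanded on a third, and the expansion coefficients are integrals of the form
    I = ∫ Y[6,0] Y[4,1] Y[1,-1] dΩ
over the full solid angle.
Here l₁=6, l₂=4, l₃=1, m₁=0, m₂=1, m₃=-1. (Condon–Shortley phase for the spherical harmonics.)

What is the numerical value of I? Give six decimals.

l₃=1 ∉ [2,10] — triangle fails ⇒ I = 0

0.000000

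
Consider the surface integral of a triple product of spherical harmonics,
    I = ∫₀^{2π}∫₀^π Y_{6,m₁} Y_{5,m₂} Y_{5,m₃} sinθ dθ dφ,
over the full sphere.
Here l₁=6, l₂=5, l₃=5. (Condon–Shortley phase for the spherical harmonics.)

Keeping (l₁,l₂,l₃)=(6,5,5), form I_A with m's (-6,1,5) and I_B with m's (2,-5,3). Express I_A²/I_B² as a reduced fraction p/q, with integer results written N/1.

33/70

Shared (l₁,l₂,l₃)=(6,5,5): N and (l;000)² cancel in I_A²/I_B².
A: Δ = 6!·6!·4!/17! = 1/28588560; Racah Σ t=6..6: t=6:+1/12441600 = 1/12441600; ⇒ 3j(6 5 5; -6 1 5)² = 3/442, sgn +1
B: Δ = 6!·6!·4!/17! = 1/28588560; Racah Σ t=0..0: t=0:+1/829440 = 1/829440; ⇒ 3j(6 5 5; 2 -5 3)² = 35/2431, sgn +1
I_A²/I_B² = (3/442)/(35/2431) = 33/70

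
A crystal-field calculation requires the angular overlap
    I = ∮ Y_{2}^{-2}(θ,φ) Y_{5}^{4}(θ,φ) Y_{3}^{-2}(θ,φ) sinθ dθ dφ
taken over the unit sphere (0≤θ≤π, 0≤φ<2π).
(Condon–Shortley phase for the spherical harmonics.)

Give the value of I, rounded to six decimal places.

0.268967

Rules hold: Σm=0, L=10 even, 3≤3≤7.
N = 5·11·7 = 385
Δ = 4!·0!·6!/11! = 1/2310
Racah Σ t=2..2: t=2:+1/144 = 1/144
⇒ 3j(2 5 3; 0 0 0)² = 10/231, sgn -1
Racah Σ t=4..4: t=4:+1/2880 = 1/2880
⇒ 3j(2 5 3; -2 4 -2)² = 3/55, sgn -1
4πI² = N·(3j₀)²·(3jₘ)² = 10/11
I = +1·√(0.909091/4π) = 0.26896683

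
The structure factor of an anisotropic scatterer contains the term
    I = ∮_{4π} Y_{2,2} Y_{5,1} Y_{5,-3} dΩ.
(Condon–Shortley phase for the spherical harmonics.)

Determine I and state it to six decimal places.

0.171169

m-sum 0 ✓  L=12 even ✓  3≤5≤7 ✓
Π(2lᵢ+1) = 5×11×11 = 605
triangle coeff Δ(2,5,5) = 1/38610
Σ_t [0,2]: t=0:+1/2880 t=1:−1/576 t=2:+1/2880 = -1/960
(3j)²=10/429 [(2 5 5; 0 0 0)], sign=+1
Σ_t [0,0]: t=0:+1/5760 = 1/5760
(3j)²=56/2145 [(2 5 5; 2 1 -3)], sign=+1
⇒ 4πI² = 560/1521
I = (+1)√(560/1521/(4π)) = 0.17116875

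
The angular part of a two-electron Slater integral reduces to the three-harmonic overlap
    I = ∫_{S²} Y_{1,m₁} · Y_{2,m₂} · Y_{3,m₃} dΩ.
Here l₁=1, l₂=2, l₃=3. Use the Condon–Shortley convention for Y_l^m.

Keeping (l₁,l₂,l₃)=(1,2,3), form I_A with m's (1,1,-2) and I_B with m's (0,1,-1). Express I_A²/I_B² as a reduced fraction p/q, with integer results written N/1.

Same 1,2,3: normalisation and zero-m 3j drop out of the ratio.
A: Δ: 0! 2! 4! / 7! → 1/105; sum: t=0:+1/12 = 1/12; 3j²(1 2 3; 1 1 -2) = Δ·Π!·Σ² = 2/21  (sign -1)
B: Δ: 0! 2! 4! / 7! → 1/105; sum: t=0:+1/6 = 1/6; 3j²(1 2 3; 0 1 -1) = Δ·Π!·Σ² = 8/105  (sign +1)
I_A²/I_B² = (2/21)/(8/105) = 5/4

5/4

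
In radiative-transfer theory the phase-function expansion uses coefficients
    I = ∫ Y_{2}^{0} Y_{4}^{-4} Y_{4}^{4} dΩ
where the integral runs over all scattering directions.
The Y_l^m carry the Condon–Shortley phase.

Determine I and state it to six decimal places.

Rules hold: Σm=0, L=10 even, 2≤4≤6.
N = 5·9·9 = 405
Δ = 2!·2!·6!/11! = 1/13860
Racah Σ t=0..2: t=0:+1/192 t=1:−1/36 t=2:+1/192 = -5/288
⇒ 3j(2 4 4; 0 0 0)² = 20/693, sgn -1
Racah Σ t=0..0: t=0:+1/2880 = 1/2880
⇒ 3j(2 4 4; 0 -4 4)² = 28/495, sgn +1
4πI² = N·(3j₀)²·(3jₘ)² = 80/121
I = -1·√(0.661157/4π) = -0.22937568

-0.229376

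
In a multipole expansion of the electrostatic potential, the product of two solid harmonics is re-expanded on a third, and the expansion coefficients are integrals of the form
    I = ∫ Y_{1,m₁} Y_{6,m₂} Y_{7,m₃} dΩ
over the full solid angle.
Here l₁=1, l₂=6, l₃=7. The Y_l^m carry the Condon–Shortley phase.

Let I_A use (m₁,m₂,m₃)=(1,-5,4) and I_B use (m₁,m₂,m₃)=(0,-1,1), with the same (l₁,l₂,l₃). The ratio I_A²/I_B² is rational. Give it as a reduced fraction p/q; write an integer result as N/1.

Same 1,6,7: normalisation and zero-m 3j drop out of the ratio.
A: Δ: 0! 2! 12! / 15! → 1/1365; sum: t=0:+1/79833600 = 1/79833600; 3j²(1 6 7; 1 -5 4) = Δ·Π!·Σ² = 1/455  (sign -1)
B: Δ: 0! 2! 12! / 15! → 1/1365; sum: t=0:+1/604800 = 1/604800; 3j²(1 6 7; 0 -1 1) = Δ·Π!·Σ² = 16/455  (sign +1)
I_A²/I_B² = (1/455)/(16/455) = 1/16

1/16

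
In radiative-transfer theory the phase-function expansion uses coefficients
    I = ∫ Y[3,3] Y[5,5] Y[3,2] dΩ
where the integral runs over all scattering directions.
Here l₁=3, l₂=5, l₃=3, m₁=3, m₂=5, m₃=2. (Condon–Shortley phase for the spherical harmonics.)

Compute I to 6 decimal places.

3 + 5 + 2 = 10 ≠ 0: azimuthal integral kills it; I = 0

0.000000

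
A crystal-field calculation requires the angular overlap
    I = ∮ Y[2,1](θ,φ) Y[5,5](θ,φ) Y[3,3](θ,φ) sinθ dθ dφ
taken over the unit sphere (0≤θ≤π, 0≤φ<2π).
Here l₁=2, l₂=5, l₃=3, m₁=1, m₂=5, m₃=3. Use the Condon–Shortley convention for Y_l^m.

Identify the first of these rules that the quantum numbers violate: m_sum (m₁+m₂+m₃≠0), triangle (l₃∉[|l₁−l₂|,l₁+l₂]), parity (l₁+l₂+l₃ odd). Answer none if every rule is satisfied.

azimuthal sum: 1 + 5 + 3 = 9  ✗
3 ≤ 3 ≤ 7 (triangle on l)
L = 2 + 5 + 3 = 10 (even)

m_sum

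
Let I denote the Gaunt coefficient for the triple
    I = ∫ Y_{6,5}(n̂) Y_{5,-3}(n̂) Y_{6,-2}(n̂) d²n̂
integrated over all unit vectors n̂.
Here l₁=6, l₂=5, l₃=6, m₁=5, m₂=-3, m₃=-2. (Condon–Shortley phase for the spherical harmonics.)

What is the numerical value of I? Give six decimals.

l₁+l₂+l₃=17 is odd: 3j(l;000)=0 ⇒ I=0

0.000000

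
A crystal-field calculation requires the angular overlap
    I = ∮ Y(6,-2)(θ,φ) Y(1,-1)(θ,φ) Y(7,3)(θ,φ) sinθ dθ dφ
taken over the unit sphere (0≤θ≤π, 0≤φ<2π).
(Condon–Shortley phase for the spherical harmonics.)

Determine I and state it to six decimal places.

-0.234717

Checks pass: Σm=0; 14 even; l₃=7∈[5,7].
(2·6+1)(2·1+1)(2·7+1) = 585
Δ: 0! 12! 2! / 15! → 1/1365
sum: t=0:+1/518400 = 1/518400
3j²(6 1 7; 0 0 0) = Δ·Π!·Σ² = 7/195  (sign -1)
sum: t=0:+1/1935360 = 1/1935360
3j²(6 1 7; -2 -1 3) = Δ·Π!·Σ² = 3/91  (sign +1)
combine: 4πI² = 585·7/195·3/91 = 9/13
take √, sign -1: I = -0.23471705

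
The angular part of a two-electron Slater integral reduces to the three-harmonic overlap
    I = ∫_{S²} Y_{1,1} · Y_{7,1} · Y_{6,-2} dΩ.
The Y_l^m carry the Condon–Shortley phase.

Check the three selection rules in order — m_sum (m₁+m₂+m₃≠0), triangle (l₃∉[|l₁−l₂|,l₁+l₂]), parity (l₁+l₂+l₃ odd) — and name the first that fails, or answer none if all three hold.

none

azimuthal sum: 1 + 1 − 2 = 0  ✓
6 ≤ 6 ≤ 8 (triangle on l)  ✓
L = 1 + 7 + 6 = 14 (even)  ✓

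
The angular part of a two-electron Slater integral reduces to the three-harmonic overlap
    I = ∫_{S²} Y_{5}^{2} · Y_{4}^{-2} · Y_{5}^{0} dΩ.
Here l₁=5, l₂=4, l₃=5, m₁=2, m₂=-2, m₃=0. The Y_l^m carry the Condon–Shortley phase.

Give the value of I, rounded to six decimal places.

-0.099440

m-sum 0 ✓  L=14 even ✓  1≤5≤9 ✓
Π(2lᵢ+1) = 11×9×11 = 1089
triangle coeff Δ(5,4,5) = 1/3153150
Σ_t [0,4]: t=0:+1/69120 t=1:−1/1728 t=2:+1/576 t=3:−1/1728 t=4:+1/69120 = 7/11520
(3j)²=2/143 [(5 4 5; 0 0 0)], sign=-1
Σ_t [0,2]: t=0:+1/3456 t=1:−1/1728 t=2:+1/11520 = -7/34560
(3j)²=7/858 [(5 4 5; 2 -2 0)], sign=+1
⇒ 4πI² = 21/169
I = (-1)√(21/169/(4π)) = -0.09944006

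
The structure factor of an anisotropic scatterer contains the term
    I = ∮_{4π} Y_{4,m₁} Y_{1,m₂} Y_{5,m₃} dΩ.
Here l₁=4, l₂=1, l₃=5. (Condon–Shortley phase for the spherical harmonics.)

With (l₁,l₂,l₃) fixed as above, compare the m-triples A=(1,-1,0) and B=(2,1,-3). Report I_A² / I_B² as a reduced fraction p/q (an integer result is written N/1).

Same 4,1,5: normalisation and zero-m 3j drop out of the ratio.
A: Δ: 0! 8! 2! / 11! → 1/495; sum: t=0:+1/1440 = 1/1440; 3j²(4 1 5; 1 -1 0) = Δ·Π!·Σ² = 2/99  (sign -1)
B: Δ: 0! 8! 2! / 11! → 1/495; sum: t=0:+1/2880 = 1/2880; 3j²(4 1 5; 2 1 -3) = Δ·Π!·Σ² = 28/495  (sign +1)
I_A²/I_B² = (2/99)/(28/495) = 5/14

5/14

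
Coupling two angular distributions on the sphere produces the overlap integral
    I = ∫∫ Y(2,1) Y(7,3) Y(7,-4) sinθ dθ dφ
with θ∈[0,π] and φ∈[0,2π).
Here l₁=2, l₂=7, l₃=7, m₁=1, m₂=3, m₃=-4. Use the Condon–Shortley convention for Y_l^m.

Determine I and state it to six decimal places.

0.162315

m-sum 0 ✓  L=16 even ✓  5≤7≤9 ✓
Π(2lᵢ+1) = 5×15×15 = 1125
triangle coeff Δ(2,7,7) = 1/185640
Σ_t [0,2]: t=0:+1/2419200 t=1:−1/518400 t=2:+1/2419200 = -1/907200
(3j)²=56/3315 [(2 7 7; 0 0 0)], sign=+1
Σ_t [0,1]: t=0:+1/14515200 t=1:−1/4354560 = -1/6220800
(3j)²=77/4420 [(2 7 7; 1 3 -4)], sign=+1
⇒ 4πI² = 16170/48841
I = (+1)√(16170/48841/(4π)) = 0.16231468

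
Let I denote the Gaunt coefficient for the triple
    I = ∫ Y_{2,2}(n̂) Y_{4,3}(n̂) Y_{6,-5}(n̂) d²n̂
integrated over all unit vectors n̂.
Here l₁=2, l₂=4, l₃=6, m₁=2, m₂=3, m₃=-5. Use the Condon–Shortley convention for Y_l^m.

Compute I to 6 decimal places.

-0.288917

Checks pass: Σm=0; 12 even; l₃=6∈[2,6].
(2·2+1)(2·4+1)(2·6+1) = 585
Δ: 0! 4! 8! / 13! → 1/6435
sum: t=0:+1/2304 = 1/2304
3j²(2 4 6; 0 0 0) = Δ·Π!·Σ² = 5/143  (sign +1)
sum: t=0:+1/120960 = 1/120960
3j²(2 4 6; 2 3 -5) = Δ·Π!·Σ² = 2/39  (sign -1)
combine: 4πI² = 585·5/143·2/39 = 150/143
take √, sign -1: I = -0.28891672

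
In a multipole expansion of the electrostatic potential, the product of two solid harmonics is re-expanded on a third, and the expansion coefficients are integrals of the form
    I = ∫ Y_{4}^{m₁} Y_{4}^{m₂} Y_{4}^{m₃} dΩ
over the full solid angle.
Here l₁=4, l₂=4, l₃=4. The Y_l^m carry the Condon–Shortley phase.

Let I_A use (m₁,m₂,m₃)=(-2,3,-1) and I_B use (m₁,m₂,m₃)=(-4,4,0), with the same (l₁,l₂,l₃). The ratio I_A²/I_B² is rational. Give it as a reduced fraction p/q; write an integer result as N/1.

5/14

Shared (l₁,l₂,l₃)=(4,4,4): N and (l;000)² cancel in I_A²/I_B².
A: Δ = 4!·4!·4!/13! = 1/450450; Racah Σ t=3..4: t=3:−1/864 t=4:+1/576 = 1/1728; ⇒ 3j(4 4 4; -2 3 -1)² = 5/1287, sgn -1
B: Δ = 4!·4!·4!/13! = 1/450450; Racah Σ t=4..4: t=4:+1/13824 = 1/13824; ⇒ 3j(4 4 4; -4 4 0)² = 14/1287, sgn +1
I_A²/I_B² = (5/1287)/(14/1287) = 5/14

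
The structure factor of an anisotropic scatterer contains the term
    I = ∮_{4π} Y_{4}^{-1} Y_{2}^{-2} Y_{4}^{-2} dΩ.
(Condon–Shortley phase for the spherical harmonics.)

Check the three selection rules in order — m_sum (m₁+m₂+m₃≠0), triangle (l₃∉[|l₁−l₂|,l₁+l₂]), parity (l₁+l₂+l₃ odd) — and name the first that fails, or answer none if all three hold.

m_sum

m₁+m₂+m₃ = -1 − 2 − 2 = -5  ✗
triangle: |4−2|=2 ≤ l₃=4 ≤ 4+2=6
parity: l₁+l₂+l₃ = 10 is even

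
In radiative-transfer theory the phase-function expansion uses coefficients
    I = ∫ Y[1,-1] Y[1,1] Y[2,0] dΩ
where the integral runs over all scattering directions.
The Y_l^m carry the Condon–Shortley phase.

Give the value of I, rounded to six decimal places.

0.126157

Checks pass: Σm=0; 4 even; l₃=2∈[0,2].
(2·1+1)(2·1+1)(2·2+1) = 45
Δ: 0! 2! 2! / 5! → 1/30
sum: t=0:+1/1 = 1/1
3j²(1 1 2; 0 0 0) = Δ·Π!·Σ² = 2/15  (sign +1)
sum: t=0:+1/4 = 1/4
3j²(1 1 2; -1 1 0) = Δ·Π!·Σ² = 1/30  (sign +1)
combine: 4πI² = 45·2/15·1/30 = 1/5
take √, sign +1: I = 0.12615663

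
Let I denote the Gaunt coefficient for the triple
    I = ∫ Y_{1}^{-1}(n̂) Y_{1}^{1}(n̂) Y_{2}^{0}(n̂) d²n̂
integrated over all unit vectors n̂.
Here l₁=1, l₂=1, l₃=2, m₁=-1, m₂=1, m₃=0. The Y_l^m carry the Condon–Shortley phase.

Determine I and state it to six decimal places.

0.126157

Rules hold: Σm=0, L=4 even, 0≤2≤2.
N = 3·3·5 = 45
Δ = 0!·2!·2!/5! = 1/30
Racah Σ t=0..0: t=0:+1/1 = 1/1
⇒ 3j(1 1 2; 0 0 0)² = 2/15, sgn +1
Racah Σ t=0..0: t=0:+1/4 = 1/4
⇒ 3j(1 1 2; -1 1 0)² = 1/30, sgn +1
4πI² = N·(3j₀)²·(3jₘ)² = 1/5
I = +1·√(0.2/4π) = 0.12615663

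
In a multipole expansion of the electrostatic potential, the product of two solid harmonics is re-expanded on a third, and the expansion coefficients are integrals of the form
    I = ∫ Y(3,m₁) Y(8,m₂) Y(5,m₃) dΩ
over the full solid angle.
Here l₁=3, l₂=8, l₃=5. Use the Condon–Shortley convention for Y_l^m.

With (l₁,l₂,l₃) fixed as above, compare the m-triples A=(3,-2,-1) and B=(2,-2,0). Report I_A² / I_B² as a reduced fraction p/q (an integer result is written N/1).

5/36

Shared (l₁,l₂,l₃)=(3,8,5): N and (l;000)² cancel in I_A²/I_B².
A: Δ = 6!·0!·10!/17! = 1/136136; Racah Σ t=0..0: t=0:+1/12441600 = 1/12441600; ⇒ 3j(3 8 5; 3 -2 -1)² = 15/9724, sgn +1
B: Δ = 6!·0!·10!/17! = 1/136136; Racah Σ t=1..1: t=1:−1/1728000 = -1/1728000; ⇒ 3j(3 8 5; 2 -2 0)² = 27/2431, sgn +1
I_A²/I_B² = (15/9724)/(27/2431) = 5/36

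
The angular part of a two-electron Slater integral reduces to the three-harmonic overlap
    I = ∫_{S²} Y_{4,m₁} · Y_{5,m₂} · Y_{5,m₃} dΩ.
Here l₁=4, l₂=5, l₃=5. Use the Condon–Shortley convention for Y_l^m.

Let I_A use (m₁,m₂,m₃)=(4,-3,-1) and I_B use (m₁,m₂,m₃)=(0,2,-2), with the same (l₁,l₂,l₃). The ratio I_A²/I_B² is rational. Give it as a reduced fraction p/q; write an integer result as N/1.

60/1

l's match ⇒ only the (l;m) 3-j factors differ between A and B.
A: triangle coeff Δ(4,5,5) = 1/3153150; Σ_t [0,0]: t=0:+1/27648 = 1/27648; (3j)²=10/429 [(4 5 5; 4 -3 -1)], sign=+1
B: triangle coeff Δ(4,5,5) = 1/3153150; Σ_t [1,4]: t=1:−1/25920 t=2:+1/1920 t=3:−1/1728 t=4:+1/20736 = -1/20736; (3j)²=1/2574 [(4 5 5; 0 2 -2)], sign=+1
I_A²/I_B² = (10/429)/(1/2574) = 60/1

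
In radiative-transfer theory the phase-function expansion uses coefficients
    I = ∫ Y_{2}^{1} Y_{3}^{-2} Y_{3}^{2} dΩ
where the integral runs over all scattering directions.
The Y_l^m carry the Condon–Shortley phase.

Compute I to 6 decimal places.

Σmᵢ = 1 ≠ 0, so the φ-integral vanishes; I = 0

0.000000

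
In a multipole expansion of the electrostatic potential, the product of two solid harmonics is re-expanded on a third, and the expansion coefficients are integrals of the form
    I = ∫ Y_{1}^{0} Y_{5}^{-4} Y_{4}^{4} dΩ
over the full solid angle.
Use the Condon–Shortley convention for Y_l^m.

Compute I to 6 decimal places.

0.147319

Rules hold: Σm=0, L=10 even, 4≤4≤6.
N = 3·11·9 = 297
Δ = 2!·0!·8!/11! = 1/495
Racah Σ t=1..1: t=1:−1/576 = -1/576
⇒ 3j(1 5 4; 0 0 0)² = 5/99, sgn -1
Racah Σ t=1..1: t=1:−1/40320 = -1/40320
⇒ 3j(1 5 4; 0 -4 4)² = 1/55, sgn -1
4πI² = N·(3j₀)²·(3jₘ)² = 3/11
I = +1·√(0.272727/4π) = 0.14731920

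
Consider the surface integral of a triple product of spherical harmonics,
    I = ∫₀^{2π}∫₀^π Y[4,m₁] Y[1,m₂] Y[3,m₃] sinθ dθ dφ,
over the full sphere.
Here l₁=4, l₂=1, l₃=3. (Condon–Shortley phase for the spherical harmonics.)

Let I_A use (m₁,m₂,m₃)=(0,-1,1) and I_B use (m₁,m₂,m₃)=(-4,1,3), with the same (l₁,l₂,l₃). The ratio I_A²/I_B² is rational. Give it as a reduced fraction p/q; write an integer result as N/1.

l's match ⇒ only the (l;m) 3-j factors differ between A and B.
A: triangle coeff Δ(4,1,3) = 1/252; Σ_t [0,0]: t=0:+1/96 = 1/96; (3j)²=1/42 [(4 1 3; 0 -1 1)], sign=+1
B: triangle coeff Δ(4,1,3) = 1/252; Σ_t [2,2]: t=2:+1/1440 = 1/1440; (3j)²=1/9 [(4 1 3; -4 1 3)], sign=+1
I_A²/I_B² = (1/42)/(1/9) = 3/14

3/14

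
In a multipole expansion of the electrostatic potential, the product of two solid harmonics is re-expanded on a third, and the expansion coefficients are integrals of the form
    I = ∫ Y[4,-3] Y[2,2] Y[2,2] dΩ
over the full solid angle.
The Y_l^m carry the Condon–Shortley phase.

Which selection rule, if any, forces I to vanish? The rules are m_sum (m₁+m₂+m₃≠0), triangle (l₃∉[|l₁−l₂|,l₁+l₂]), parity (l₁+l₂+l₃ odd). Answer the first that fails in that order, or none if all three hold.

azimuthal sum: -3 + 2 + 2 = 1  ✗
2 ≤ 2 ≤ 6 (triangle on l)
L = 4 + 2 + 2 = 8 (even)

m_sum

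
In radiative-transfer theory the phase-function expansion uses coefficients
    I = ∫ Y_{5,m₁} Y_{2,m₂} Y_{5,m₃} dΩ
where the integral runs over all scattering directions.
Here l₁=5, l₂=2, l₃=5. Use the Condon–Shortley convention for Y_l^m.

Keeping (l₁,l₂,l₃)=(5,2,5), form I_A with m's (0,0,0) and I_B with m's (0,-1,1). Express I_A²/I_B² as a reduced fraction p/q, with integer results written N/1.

l's match ⇒ only the (l;m) 3-j factors differ between A and B.
A: triangle coeff Δ(5,2,5) = 1/38610; Σ_t [0,2]: t=0:+1/2880 t=1:−1/576 t=2:+1/2880 = -1/960; (3j)²=10/429 [(5 2 5; 0 0 0)], sign=+1
B: triangle coeff Δ(5,2,5) = 1/38610; Σ_t [0,1]: t=0:+1/1440 t=1:−1/1152 = -1/5760; (3j)²=1/858 [(5 2 5; 0 -1 1)], sign=-1
I_A²/I_B² = (10/429)/(1/858) = 20/1

20/1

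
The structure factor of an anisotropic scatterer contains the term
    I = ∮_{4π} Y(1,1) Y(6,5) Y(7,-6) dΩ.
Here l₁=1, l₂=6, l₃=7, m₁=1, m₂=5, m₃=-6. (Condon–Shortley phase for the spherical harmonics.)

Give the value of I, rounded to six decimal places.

Checks pass: Σm=0; 14 even; l₃=7∈[5,7].
(2·1+1)(2·6+1)(2·7+1) = 585
Δ: 0! 2! 12! / 15! → 1/1365
sum: t=0:+1/518400 = 1/518400
3j²(1 6 7; 0 0 0) = Δ·Π!·Σ² = 7/195  (sign -1)
sum: t=0:+1/79833600 = 1/79833600
3j²(1 6 7; 1 5 -6) = Δ·Π!·Σ² = 2/35  (sign -1)
combine: 4πI² = 585·7/195·2/35 = 6/5
take √, sign +1: I = 0.30901936

0.309019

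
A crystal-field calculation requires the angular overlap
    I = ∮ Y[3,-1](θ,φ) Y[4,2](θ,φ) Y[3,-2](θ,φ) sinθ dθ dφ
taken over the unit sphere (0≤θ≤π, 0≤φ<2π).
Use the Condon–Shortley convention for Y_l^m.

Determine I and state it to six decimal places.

0.000000

m-sum = -1 + 2 − 2 = -1 ≠ 0 ⇒ I = 0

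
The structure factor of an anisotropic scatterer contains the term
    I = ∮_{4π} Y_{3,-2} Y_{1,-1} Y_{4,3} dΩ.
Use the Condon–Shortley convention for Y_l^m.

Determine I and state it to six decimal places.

Rules hold: Σm=0, L=8 even, 2≤4≤4.
N = 7·3·9 = 189
Δ = 0!·6!·2!/9! = 1/252
Racah Σ t=0..0: t=0:+1/36 = 1/36
⇒ 3j(3 1 4; 0 0 0)² = 4/63, sgn +1
Racah Σ t=0..0: t=0:+1/240 = 1/240
⇒ 3j(3 1 4; -2 -1 3)² = 1/12, sgn -1
4πI² = N·(3j₀)²·(3jₘ)² = 1/1
I = -1·√(1/4π) = -0.28209479

-0.282095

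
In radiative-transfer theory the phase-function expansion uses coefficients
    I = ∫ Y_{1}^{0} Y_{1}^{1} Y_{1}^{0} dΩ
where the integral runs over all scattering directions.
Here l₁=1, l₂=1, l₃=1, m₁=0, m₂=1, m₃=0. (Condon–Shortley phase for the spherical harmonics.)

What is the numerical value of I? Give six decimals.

0 + 1 + 0 = 1 ≠ 0: azimuthal integral kills it; I = 0

0.000000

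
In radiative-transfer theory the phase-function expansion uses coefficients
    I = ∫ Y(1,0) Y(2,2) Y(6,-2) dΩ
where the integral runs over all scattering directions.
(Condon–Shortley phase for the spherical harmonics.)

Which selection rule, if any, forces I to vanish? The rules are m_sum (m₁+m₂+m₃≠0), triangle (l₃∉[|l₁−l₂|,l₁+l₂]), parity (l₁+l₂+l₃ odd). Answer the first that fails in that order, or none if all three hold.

triangle

azimuthal sum: 0 + 2 − 2 = 0  ✓
1 ≤ 6 ≤ 3 (triangle on l)  ✗
L = 1 + 2 + 6 = 9 (odd)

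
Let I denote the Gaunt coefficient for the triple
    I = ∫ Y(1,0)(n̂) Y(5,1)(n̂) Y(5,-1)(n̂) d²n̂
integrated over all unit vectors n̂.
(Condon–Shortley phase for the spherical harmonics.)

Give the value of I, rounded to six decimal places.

0.000000

L=11 odd ⇒ parity kills the (l;000) factor ⇒ I = 0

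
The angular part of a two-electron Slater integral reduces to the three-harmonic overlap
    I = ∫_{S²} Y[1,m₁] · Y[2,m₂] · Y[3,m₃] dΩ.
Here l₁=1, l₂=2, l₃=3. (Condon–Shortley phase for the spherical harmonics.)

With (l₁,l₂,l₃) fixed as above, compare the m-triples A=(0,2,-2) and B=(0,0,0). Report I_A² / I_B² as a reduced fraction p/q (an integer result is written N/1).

5/9

l's match ⇒ only the (l;m) 3-j factors differ between A and B.
A: triangle coeff Δ(1,2,3) = 1/105; Σ_t [0,0]: t=0:+1/24 = 1/24; (3j)²=1/21 [(1 2 3; 0 2 -2)], sign=-1
B: triangle coeff Δ(1,2,3) = 1/105; Σ_t [0,0]: t=0:+1/4 = 1/4; (3j)²=3/35 [(1 2 3; 0 0 0)], sign=-1
I_A²/I_B² = (1/21)/(3/35) = 5/9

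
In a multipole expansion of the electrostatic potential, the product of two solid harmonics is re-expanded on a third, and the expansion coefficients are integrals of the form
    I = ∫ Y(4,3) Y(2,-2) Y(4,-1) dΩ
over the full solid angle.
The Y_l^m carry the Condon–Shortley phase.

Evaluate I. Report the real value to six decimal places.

m-sum 0 ✓  L=10 even ✓  2≤4≤6 ✓
Π(2lᵢ+1) = 9×5×9 = 405
triangle coeff Δ(4,2,4) = 1/13860
Σ_t [0,2]: t=0:+1/192 t=1:−1/36 t=2:+1/192 = -5/288
(3j)²=20/693 [(4 2 4; 0 0 0)], sign=-1
Σ_t [0,0]: t=0:+1/480 = 1/480
(3j)²=3/110 [(4 2 4; 3 -2 -1)], sign=-1
⇒ 4πI² = 270/847
I = (+1)√(270/847/(4π)) = 0.15927046

0.159270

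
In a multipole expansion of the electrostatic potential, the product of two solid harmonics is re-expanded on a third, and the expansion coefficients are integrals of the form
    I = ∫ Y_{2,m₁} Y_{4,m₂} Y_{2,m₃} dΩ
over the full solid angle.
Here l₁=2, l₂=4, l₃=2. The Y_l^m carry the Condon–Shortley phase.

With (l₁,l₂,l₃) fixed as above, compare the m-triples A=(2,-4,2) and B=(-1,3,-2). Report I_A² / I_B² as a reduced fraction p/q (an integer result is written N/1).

l's match ⇒ only the (l;m) 3-j factors differ between A and B.
A: triangle coeff Δ(2,4,2) = 1/630; Σ_t [0,0]: t=0:+1/576 = 1/576; (3j)²=1/9 [(2 4 2; 2 -4 2)], sign=+1
B: triangle coeff Δ(2,4,2) = 1/630; Σ_t [3,3]: t=3:−1/144 = -1/144; (3j)²=1/18 [(2 4 2; -1 3 -2)], sign=-1
I_A²/I_B² = (1/9)/(1/18) = 2/1

2/1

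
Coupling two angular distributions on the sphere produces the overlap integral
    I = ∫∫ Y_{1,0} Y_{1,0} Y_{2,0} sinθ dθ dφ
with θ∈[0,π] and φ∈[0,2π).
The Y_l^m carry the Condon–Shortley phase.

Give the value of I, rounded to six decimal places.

Checks pass: Σm=0; 4 even; l₃=2∈[0,2].
(2·1+1)(2·1+1)(2·2+1) = 45
Δ: 0! 2! 2! / 5! → 1/30
sum: t=0:+1/1 = 1/1
3j²(1 1 2; 0 0 0) = Δ·Π!·Σ² = 2/15  (sign +1)
(m-triple is (0,0,0) — same symbol as above.)
combine: 4πI² = 45·2/15·2/15 = 4/5
take √, sign +1: I = 0.25231325

0.252313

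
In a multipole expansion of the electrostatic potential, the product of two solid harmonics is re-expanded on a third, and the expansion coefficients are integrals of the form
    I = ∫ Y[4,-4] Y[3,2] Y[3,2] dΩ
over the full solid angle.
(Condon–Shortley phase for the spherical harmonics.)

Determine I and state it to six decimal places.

m-sum 0 ✓  L=10 even ✓  1≤3≤7 ✓
Π(2lᵢ+1) = 9×7×7 = 441
triangle coeff Δ(4,3,3) = 1/34650
Σ_t [1,3]: t=1:−1/72 t=2:+1/16 t=3:−1/72 = 5/144
(3j)²=2/77 [(4 3 3; 0 0 0)], sign=-1
Σ_t [4,4]: t=4:+1/576 = 1/576
(3j)²=5/99 [(4 3 3; -4 2 2)], sign=-1
⇒ 4πI² = 70/121
I = (+1)√(70/121/(4π)) = 0.21456131

0.214561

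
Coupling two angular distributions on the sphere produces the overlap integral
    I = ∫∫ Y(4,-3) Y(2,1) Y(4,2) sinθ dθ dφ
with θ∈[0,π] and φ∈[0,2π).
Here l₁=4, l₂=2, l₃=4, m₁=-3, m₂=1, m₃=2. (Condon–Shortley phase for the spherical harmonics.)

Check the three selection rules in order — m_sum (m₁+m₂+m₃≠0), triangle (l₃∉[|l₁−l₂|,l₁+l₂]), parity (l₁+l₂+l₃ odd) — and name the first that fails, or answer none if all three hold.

m₁+m₂+m₃ = -3 + 1 + 2 = 0  ✓
triangle: |4−2|=2 ≤ l₃=4 ≤ 4+2=6  ✓
parity: l₁+l₂+l₃ = 10 is even  ✓

none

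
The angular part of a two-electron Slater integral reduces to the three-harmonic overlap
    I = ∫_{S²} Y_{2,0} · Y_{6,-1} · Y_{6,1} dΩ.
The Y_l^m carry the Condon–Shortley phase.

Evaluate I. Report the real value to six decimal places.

-0.149094

m-sum 0 ✓  L=14 even ✓  4≤6≤8 ✓
Π(2lᵢ+1) = 5×13×13 = 845
triangle coeff Δ(2,6,6) = 1/90090
Σ_t [0,2]: t=0:+1/69120 t=1:−1/14400 t=2:+1/69120 = -7/172800
(3j)²=14/715 [(2 6 6; 0 0 0)], sign=-1
Σ_t [0,2]: t=0:+1/57600 t=1:−1/17280 t=2:+1/120960 = -13/403200
(3j)²=13/770 [(2 6 6; 0 -1 1)], sign=+1
⇒ 4πI² = 169/605
I = (-1)√(169/605/(4π)) = -0.14909419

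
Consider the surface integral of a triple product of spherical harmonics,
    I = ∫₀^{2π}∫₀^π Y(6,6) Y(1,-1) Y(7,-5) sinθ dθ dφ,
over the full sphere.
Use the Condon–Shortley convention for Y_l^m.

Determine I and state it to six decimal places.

Checks pass: Σm=0; 14 even; l₃=7∈[5,7].
(2·6+1)(2·1+1)(2·7+1) = 585
Δ: 0! 12! 2! / 15! → 1/1365
sum: t=0:+1/518400 = 1/518400
3j²(6 1 7; 0 0 0) = Δ·Π!·Σ² = 7/195  (sign -1)
sum: t=0:+1/958003200 = 1/958003200
3j²(6 1 7; 6 -1 -5) = Δ·Π!·Σ² = 1/1365  (sign +1)
combine: 4πI² = 585·7/195·1/1365 = 1/65
take √, sign -1: I = -0.03498955

-0.034990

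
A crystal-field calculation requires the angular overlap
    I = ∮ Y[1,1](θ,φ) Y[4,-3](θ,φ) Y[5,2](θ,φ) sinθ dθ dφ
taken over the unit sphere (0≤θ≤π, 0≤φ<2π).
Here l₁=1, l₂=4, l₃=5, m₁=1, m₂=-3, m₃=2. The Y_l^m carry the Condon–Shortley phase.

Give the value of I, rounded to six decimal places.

0.085055

Checks pass: Σm=0; 10 even; l₃=5∈[3,5].
(2·1+1)(2·4+1)(2·5+1) = 297
Δ: 0! 2! 8! / 11! → 1/495
sum: t=0:+1/576 = 1/576
3j²(1 4 5; 0 0 0) = Δ·Π!·Σ² = 5/99  (sign -1)
sum: t=0:+1/10080 = 1/10080
3j²(1 4 5; 1 -3 2) = Δ·Π!·Σ² = 1/165  (sign -1)
combine: 4πI² = 297·5/99·1/165 = 1/11
take √, sign +1: I = 0.08505478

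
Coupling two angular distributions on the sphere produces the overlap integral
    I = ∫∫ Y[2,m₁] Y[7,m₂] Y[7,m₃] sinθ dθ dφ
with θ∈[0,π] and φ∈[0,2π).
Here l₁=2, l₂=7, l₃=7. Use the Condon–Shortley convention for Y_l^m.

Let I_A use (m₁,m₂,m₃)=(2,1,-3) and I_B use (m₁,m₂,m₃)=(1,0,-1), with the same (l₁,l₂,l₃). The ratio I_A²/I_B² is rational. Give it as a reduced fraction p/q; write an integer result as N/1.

l's match ⇒ only the (l;m) 3-j factors differ between A and B.
A: triangle coeff Δ(2,7,7) = 1/185640; Σ_t [0,0]: t=0:+1/3870720 = 1/3870720; (3j)²=135/6188 [(2 7 7; 2 1 -3)], sign=+1
B: triangle coeff Δ(2,7,7) = 1/185640; Σ_t [0,1]: t=0:+1/1209600 t=1:−1/1036800 = -1/7257600; (3j)²=1/2210 [(2 7 7; 1 0 -1)], sign=-1
I_A²/I_B² = (135/6188)/(1/2210) = 675/14

675/14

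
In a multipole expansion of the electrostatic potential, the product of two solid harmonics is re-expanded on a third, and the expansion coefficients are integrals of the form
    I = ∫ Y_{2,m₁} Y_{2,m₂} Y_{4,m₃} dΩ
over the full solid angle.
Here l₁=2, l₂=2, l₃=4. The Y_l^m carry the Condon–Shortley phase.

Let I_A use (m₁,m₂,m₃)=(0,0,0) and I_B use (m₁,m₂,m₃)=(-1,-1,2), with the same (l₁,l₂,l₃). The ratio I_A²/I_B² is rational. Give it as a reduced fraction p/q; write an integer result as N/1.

9/10

Shared (l₁,l₂,l₃)=(2,2,4): N and (l;000)² cancel in I_A²/I_B².
A: Δ = 0!·4!·4!/9! = 1/630; Racah Σ t=0..0: t=0:+1/16 = 1/16; ⇒ 3j(2 2 4; 0 0 0)² = 2/35, sgn +1
B: Δ = 0!·4!·4!/9! = 1/630; Racah Σ t=0..0: t=0:+1/36 = 1/36; ⇒ 3j(2 2 4; -1 -1 2)² = 4/63, sgn +1
I_A²/I_B² = (2/35)/(4/63) = 9/10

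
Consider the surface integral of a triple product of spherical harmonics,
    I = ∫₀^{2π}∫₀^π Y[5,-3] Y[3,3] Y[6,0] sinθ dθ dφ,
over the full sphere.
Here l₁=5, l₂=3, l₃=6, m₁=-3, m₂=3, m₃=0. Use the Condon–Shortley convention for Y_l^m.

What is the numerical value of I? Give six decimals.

-0.110086

Rules hold: Σm=0, L=14 even, 2≤6≤8.
N = 11·7·13 = 1001
Δ = 2!·8!·4!/15! = 1/675675
Racah Σ t=0..2: t=0:+1/8640 t=1:−1/2304 t=2:+1/8640 = -7/34560
⇒ 3j(5 3 6; 0 0 0)² = 7/429, sgn -1
Racah Σ t=2..2: t=2:+1/69120 = 1/69120
⇒ 3j(5 3 6; -3 3 0)² = 4/429, sgn +1
4πI² = N·(3j₀)²·(3jₘ)² = 196/1287
I = -1·√(0.152292/4π) = -0.11008644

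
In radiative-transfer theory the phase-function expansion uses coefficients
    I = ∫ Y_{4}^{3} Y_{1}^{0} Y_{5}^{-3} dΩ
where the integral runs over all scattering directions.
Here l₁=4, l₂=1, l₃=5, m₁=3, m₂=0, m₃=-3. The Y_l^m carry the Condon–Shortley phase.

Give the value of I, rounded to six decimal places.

m-sum 0 ✓  L=10 even ✓  3≤5≤5 ✓
Π(2lᵢ+1) = 9×3×11 = 297
triangle coeff Δ(4,1,5) = 1/495
Σ_t [0,0]: t=0:+1/576 = 1/576
(3j)²=5/99 [(4 1 5; 0 0 0)], sign=-1
Σ_t [0,0]: t=0:+1/5040 = 1/5040
(3j)²=16/495 [(4 1 5; 3 0 -3)], sign=+1
⇒ 4πI² = 16/33
I = (-1)√(16/33/(4π)) = -0.19642560

-0.196426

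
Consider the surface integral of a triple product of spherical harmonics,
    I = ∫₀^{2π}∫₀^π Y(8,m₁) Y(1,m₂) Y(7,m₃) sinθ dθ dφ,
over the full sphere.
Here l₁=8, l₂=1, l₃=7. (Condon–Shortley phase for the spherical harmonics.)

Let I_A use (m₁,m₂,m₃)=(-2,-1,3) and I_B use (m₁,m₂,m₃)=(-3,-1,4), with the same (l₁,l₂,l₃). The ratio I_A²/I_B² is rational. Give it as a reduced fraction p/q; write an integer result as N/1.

l's match ⇒ only the (l;m) 3-j factors differ between A and B.
A: triangle coeff Δ(8,1,7) = 1/2040; Σ_t [0,0]: t=0:+1/174182400 = 1/174182400; (3j)²=1/136 [(8 1 7; -2 -1 3)], sign=+1
B: triangle coeff Δ(8,1,7) = 1/2040; Σ_t [0,0]: t=0:+1/479001600 = 1/479001600; (3j)²=1/204 [(8 1 7; -3 -1 4)], sign=-1
I_A²/I_B² = (1/136)/(1/204) = 3/2

3/2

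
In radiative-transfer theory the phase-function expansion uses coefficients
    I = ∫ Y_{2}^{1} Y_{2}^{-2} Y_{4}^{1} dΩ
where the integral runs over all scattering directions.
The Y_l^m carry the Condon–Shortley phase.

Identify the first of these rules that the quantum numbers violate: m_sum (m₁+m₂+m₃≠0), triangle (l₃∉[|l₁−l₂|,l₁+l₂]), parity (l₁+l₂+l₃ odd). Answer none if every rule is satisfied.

none

Σmᵢ = 0  ✓
l₃∈[|l₁−l₂|,l₁+l₂]=[0,4], have l₃=4  ✓
Σlᵢ = 8 ⇒ even  ✓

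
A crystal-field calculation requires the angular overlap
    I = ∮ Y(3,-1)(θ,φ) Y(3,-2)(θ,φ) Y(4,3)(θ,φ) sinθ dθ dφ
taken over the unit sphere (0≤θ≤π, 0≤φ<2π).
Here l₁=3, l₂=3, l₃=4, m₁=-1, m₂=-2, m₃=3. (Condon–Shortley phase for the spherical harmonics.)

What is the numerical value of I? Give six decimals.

-0.095955

Checks pass: Σm=0; 10 even; l₃=4∈[0,6].
(2·3+1)(2·3+1)(2·4+1) = 441
Δ: 2! 4! 4! / 11! → 1/34650
sum: t=0:+1/72 t=1:−1/16 t=2:+1/72 = -5/144
3j²(3 3 4; 0 0 0) = Δ·Π!·Σ² = 2/77  (sign -1)
sum: t=0:+1/288 t=1:−1/144 = -1/288
3j²(3 3 4; -1 -2 3) = Δ·Π!·Σ² = 1/99  (sign +1)
combine: 4πI² = 441·2/77·1/99 = 14/121
take √, sign -1: I = -0.09595473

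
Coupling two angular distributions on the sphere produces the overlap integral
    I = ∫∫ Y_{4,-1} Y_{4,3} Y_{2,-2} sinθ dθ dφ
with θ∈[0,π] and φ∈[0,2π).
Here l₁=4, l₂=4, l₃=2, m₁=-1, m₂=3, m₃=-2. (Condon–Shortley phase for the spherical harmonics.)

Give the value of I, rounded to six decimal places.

0.159270

m-sum 0 ✓  L=10 even ✓  0≤2≤8 ✓
Π(2lᵢ+1) = 9×9×5 = 405
triangle coeff Δ(4,4,2) = 1/13860
Σ_t [2,4]: t=2:+1/192 t=3:−1/36 t=4:+1/192 = -5/288
(3j)²=20/693 [(4 4 2; 0 0 0)], sign=-1
Σ_t [5,5]: t=5:−1/480 = -1/480
(3j)²=3/110 [(4 4 2; -1 3 -2)], sign=-1
⇒ 4πI² = 270/847
I = (+1)√(270/847/(4π)) = 0.15927046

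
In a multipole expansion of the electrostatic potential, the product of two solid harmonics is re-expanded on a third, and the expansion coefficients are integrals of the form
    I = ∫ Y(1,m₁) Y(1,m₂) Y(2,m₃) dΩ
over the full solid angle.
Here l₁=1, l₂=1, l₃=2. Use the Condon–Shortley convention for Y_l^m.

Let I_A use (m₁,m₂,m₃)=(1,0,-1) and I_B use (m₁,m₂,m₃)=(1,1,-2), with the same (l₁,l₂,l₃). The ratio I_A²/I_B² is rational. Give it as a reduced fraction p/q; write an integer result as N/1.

1/2

Shared (l₁,l₂,l₃)=(1,1,2): N and (l;000)² cancel in I_A²/I_B².
A: Δ = 0!·2!·2!/5! = 1/30; Racah Σ t=0..0: t=0:+1/2 = 1/2; ⇒ 3j(1 1 2; 1 0 -1)² = 1/10, sgn -1
B: Δ = 0!·2!·2!/5! = 1/30; Racah Σ t=0..0: t=0:+1/4 = 1/4; ⇒ 3j(1 1 2; 1 1 -2)² = 1/5, sgn +1
I_A²/I_B² = (1/10)/(1/5) = 1/2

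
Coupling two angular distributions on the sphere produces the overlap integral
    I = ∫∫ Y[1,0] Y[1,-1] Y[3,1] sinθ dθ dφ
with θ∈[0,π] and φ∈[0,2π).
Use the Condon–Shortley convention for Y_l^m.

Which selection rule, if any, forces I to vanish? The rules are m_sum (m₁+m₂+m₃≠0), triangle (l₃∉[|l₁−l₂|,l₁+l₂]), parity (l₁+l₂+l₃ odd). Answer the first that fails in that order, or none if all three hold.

triangle

Σmᵢ = 0  ✓
l₃∈[|l₁−l₂|,l₁+l₂]=[0,2], have l₃=3  ✗
Σlᵢ = 5 ⇒ odd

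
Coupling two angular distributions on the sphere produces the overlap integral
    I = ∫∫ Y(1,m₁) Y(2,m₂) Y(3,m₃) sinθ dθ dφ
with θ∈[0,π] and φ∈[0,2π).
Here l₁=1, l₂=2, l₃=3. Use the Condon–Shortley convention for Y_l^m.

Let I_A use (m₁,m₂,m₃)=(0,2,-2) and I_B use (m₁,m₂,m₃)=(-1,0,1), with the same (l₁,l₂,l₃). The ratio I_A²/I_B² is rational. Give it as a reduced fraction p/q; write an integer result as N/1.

5/6

Same 1,2,3: normalisation and zero-m 3j drop out of the ratio.
A: Δ: 0! 2! 4! / 7! → 1/105; sum: t=0:+1/24 = 1/24; 3j²(1 2 3; 0 2 -2) = Δ·Π!·Σ² = 1/21  (sign -1)
B: Δ: 0! 2! 4! / 7! → 1/105; sum: t=0:+1/8 = 1/8; 3j²(1 2 3; -1 0 1) = Δ·Π!·Σ² = 2/35  (sign +1)
I_A²/I_B² = (1/21)/(2/35) = 5/6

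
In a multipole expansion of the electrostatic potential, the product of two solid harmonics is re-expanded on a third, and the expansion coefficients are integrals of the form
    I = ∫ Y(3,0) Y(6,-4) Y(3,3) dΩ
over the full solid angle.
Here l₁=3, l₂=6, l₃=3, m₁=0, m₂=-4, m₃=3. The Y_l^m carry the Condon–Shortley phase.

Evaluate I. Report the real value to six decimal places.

0.000000

m-sum = 0 − 4 + 3 = -1 ≠ 0 ⇒ I = 0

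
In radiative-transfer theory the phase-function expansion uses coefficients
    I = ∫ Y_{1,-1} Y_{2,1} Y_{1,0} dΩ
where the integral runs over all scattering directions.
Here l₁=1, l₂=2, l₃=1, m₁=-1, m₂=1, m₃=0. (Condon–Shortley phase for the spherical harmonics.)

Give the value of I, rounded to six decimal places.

-0.218510

Checks pass: Σm=0; 4 even; l₃=1∈[1,3].
(2·1+1)(2·2+1)(2·1+1) = 45
Δ: 2! 0! 2! / 5! → 1/30
sum: t=1:−1/1 = -1/1
3j²(1 2 1; 0 0 0) = Δ·Π!·Σ² = 2/15  (sign +1)
sum: t=2:+1/2 = 1/2
3j²(1 2 1; -1 1 0) = Δ·Π!·Σ² = 1/10  (sign -1)
combine: 4πI² = 45·2/15·1/10 = 3/5
take √, sign -1: I = -0.21850969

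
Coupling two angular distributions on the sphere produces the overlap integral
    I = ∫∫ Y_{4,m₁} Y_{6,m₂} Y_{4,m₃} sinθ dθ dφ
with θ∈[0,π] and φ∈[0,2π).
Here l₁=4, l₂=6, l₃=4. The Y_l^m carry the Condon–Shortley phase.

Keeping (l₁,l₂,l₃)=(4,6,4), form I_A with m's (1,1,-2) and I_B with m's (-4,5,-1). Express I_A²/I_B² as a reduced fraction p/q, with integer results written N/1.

21/88

l's match ⇒ only the (l;m) 3-j factors differ between A and B.
A: triangle coeff Δ(4,6,4) = 1/1261260; Σ_t [1,3]: t=1:−1/172800 t=2:+1/5760 t=3:−1/3456 = -7/57600; (3j)²=21/2860 [(4 6 4; 1 1 -2)], sign=-1
B: triangle coeff Δ(4,6,4) = 1/1261260; Σ_t [6,6]: t=6:+1/172800 = 1/172800; (3j)²=2/65 [(4 6 4; -4 5 -1)], sign=-1
I_A²/I_B² = (21/2860)/(2/65) = 21/88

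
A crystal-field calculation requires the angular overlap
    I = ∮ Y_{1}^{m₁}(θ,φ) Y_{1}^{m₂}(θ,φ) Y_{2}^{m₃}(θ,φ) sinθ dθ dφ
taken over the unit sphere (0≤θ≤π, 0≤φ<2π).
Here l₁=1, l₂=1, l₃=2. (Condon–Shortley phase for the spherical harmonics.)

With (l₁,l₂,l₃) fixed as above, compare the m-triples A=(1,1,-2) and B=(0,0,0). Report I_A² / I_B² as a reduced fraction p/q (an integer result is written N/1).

3/2

Same 1,1,2: normalisation and zero-m 3j drop out of the ratio.
A: Δ: 0! 2! 2! / 5! → 1/30; sum: t=0:+1/4 = 1/4; 3j²(1 1 2; 1 1 -2) = Δ·Π!·Σ² = 1/5  (sign +1)
B: Δ: 0! 2! 2! / 5! → 1/30; sum: t=0:+1/1 = 1/1; 3j²(1 1 2; 0 0 0) = Δ·Π!·Σ² = 2/15  (sign +1)
I_A²/I_B² = (1/5)/(2/15) = 3/2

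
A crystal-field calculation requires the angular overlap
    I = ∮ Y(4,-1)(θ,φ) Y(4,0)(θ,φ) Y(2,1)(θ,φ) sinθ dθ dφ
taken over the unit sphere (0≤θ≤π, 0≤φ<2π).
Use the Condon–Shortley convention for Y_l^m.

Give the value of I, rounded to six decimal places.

m-sum 0 ✓  L=10 even ✓  0≤2≤8 ✓
Π(2lᵢ+1) = 9×9×5 = 405
triangle coeff Δ(4,4,2) = 1/13860
Σ_t [2,4]: t=2:+1/192 t=3:−1/36 t=4:+1/192 = -5/288
(3j)²=20/693 [(4 4 2; 0 0 0)], sign=-1
Σ_t [3,4]: t=3:−1/72 t=4:+1/96 = -1/288
(3j)²=1/462 [(4 4 2; -1 0 1)], sign=+1
⇒ 4πI² = 150/5929
I = (-1)√(150/5929/(4π)) = -0.04486937

-0.044869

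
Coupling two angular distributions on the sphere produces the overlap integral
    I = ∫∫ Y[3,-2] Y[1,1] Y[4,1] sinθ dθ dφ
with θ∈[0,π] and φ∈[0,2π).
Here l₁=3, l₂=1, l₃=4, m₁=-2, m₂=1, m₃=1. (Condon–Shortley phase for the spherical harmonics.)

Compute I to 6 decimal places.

Rules hold: Σm=0, L=8 even, 2≤4≤4.
N = 7·3·9 = 189
Δ = 0!·6!·2!/9! = 1/252
Racah Σ t=0..0: t=0:+1/36 = 1/36
⇒ 3j(3 1 4; 0 0 0)² = 4/63, sgn +1
Racah Σ t=0..0: t=0:+1/240 = 1/240
⇒ 3j(3 1 4; -2 1 1)² = 1/84, sgn -1
4πI² = N·(3j₀)²·(3jₘ)² = 1/7
I = -1·√(0.142857/4π) = -0.10662181

-0.106622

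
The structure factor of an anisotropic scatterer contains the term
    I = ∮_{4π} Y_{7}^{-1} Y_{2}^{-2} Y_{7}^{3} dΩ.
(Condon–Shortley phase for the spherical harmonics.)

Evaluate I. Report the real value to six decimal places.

0.181642

Checks pass: Σm=0; 16 even; l₃=7∈[5,9].
(2·7+1)(2·2+1)(2·7+1) = 1125
Δ: 2! 12! 2! / 17! → 1/185640
sum: t=0:+1/2419200 t=1:−1/518400 t=2:+1/2419200 = -1/907200
3j²(7 2 7; 0 0 0) = Δ·Π!·Σ² = 56/3315  (sign +1)
sum: t=0:+1/3870720 = 1/3870720
3j²(7 2 7; -1 -2 3) = Δ·Π!·Σ² = 135/6188  (sign +1)
combine: 4πI² = 1125·56/3315·135/6188 = 20250/48841
take √, sign +1: I = 0.18164160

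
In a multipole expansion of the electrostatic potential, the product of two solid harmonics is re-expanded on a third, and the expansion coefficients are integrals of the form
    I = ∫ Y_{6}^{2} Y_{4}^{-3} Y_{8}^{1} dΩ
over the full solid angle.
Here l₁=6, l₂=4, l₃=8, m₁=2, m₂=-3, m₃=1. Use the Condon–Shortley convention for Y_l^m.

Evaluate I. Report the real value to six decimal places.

0.158791

m-sum 0 ✓  L=18 even ✓  2≤8≤10 ✓
Π(2lᵢ+1) = 13×9×17 = 1989
triangle coeff Δ(6,4,8) = 1/23279256
Σ_t [0,2]: t=0:+1/1658880 t=1:−1/518400 t=2:+1/1658880 = -1/1382400
(3j)²=504/46189 [(6 4 8; 0 0 0)], sign=-1
Σ_t [0,1]: t=0:+1/4147200 t=1:−1/21772800 = 17/87091200
(3j)²=119/8151 [(6 4 8; 2 -3 1)], sign=-1
⇒ 4πI² = 179928/567853
I = (+1)√(179928/567853/(4π)) = 0.15879122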